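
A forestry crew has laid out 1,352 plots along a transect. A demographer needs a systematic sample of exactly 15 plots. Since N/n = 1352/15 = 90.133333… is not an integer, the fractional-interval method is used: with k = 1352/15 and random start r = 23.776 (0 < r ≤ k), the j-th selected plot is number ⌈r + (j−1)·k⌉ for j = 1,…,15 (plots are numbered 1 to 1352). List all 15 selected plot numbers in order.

j=1: r + 0k = 23.776 → ⌈·⌉ = 24
j=2: r + 1k = 113.909333… → ⌈·⌉ = 114
j=3: r + 2k = 204.042666… → ⌈·⌉ = 205
j=4: r + 3k = 294.176 → ⌈·⌉ = 295
j=5: r + 4k = 384.309333… → ⌈·⌉ = 385
j=6: r + 5k = 474.442666… → ⌈·⌉ = 475
j=7: r + 6k = 564.576 → ⌈·⌉ = 565
j=8: r + 7k = 654.709333… → ⌈·⌉ = 655
j=9: r + 8k = 744.842666… → ⌈·⌉ = 745
j=10: r + 9k = 834.976 → ⌈·⌉ = 835
j=11: r + 10k = 925.109333… → ⌈·⌉ = 926
j=12: r + 11k = 1015.242666… → ⌈·⌉ = 1016
j=13: r + 12k = 1105.376 → ⌈·⌉ = 1106
j=14: r + 13k = 1195.509333… → ⌈·⌉ = 1196
j=15: r + 14k = 1285.642666… → ⌈·⌉ = 1286

24, 114, 205, 295, 385, 475, 565, 655, 745, 835, 926, 1016, 1106, 1196, 1286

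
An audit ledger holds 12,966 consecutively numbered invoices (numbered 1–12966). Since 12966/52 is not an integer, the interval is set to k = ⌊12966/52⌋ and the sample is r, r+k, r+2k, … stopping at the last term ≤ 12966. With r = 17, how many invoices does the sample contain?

53

k = ⌊12966/52⌋ = 249
Achieved size = ⌊(12966 − 17)/249⌋ + 1 = ⌊12949/249⌋ + 1 = 52 + 1 = 53
(last selection: 17 + 52×249 = 12965 ≤ 12966; next would be 13214 > 12966)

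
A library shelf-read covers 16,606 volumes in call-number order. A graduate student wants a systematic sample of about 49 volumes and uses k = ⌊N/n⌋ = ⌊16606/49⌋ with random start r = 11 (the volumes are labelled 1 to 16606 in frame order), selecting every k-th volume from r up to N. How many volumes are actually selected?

50

k = ⌊16606/49⌋ = 338
Achieved size = ⌊(16606 − 11)/338⌋ + 1 = ⌊16595/338⌋ + 1 = 49 + 1 = 50
(last selection: 11 + 49×338 = 16573 ≤ 16606; next would be 16911 > 16606)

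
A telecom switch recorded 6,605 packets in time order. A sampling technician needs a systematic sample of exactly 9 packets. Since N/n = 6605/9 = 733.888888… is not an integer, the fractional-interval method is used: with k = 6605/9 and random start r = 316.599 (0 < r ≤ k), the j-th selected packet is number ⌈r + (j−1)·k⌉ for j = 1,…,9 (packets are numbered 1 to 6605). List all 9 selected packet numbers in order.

317, 1051, 1785, 2519, 3253, 3987, 4720, 5454, 6188

j=1: r + 0k = 316.599 → ⌈·⌉ = 317
j=2: r + 1k = 1050.487888… → ⌈·⌉ = 1051
j=3: r + 2k = 1784.376777… → ⌈·⌉ = 1785
j=4: r + 3k = 2518.265666… → ⌈·⌉ = 2519
j=5: r + 4k = 3252.154555… → ⌈·⌉ = 3253
j=6: r + 5k = 3986.043444… → ⌈·⌉ = 3987
j=7: r + 6k = 4719.932333… → ⌈·⌉ = 4720
j=8: r + 7k = 5453.821222… → ⌈·⌉ = 5454
j=9: r + 8k = 6187.710111… → ⌈·⌉ = 6188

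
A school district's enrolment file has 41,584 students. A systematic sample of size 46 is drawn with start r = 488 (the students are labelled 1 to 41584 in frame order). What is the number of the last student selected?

k = 41584/46 = 904
46th selection = r + (46−1)·k = 488 + 45×904 = 488 + 40680 = 41168

41168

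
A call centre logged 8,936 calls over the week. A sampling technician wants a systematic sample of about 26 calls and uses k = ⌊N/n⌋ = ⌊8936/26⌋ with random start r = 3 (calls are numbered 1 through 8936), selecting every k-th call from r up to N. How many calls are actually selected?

k = ⌊8936/26⌋ = 343
Achieved size = ⌊(8936 − 3)/343⌋ + 1 = ⌊8933/343⌋ + 1 = 26 + 1 = 27
(last selection: 3 + 26×343 = 8921 ≤ 8936; next would be 9264 > 8936)

27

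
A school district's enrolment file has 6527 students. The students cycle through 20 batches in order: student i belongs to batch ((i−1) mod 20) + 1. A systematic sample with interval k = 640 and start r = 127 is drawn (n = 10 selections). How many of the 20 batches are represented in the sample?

1

Consecutive selections differ by k = 640, so their batch numbers differ by 640 mod 20 = 0.
gcd(640, 20) = 20, so the sample visits 20/20 = 1 distinct residues mod 20.
Start 127 is batch 7; the batches hit are 7.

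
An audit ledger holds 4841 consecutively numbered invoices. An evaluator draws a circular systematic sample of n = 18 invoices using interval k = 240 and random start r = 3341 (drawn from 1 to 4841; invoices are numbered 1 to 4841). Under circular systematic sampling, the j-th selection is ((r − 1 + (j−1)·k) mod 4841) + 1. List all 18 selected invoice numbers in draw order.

Selection 1: 3341
Selection 2: 3341 + 240 = 3581
Selection 3: 3581 + 240 = 3821
Selection 4: 3821 + 240 = 4061
Selection 5: 4061 + 240 = 4301
Selection 6: 4301 + 240 = 4541
Selection 7: 4541 + 240 = 4781
Selection 8: 4781 + 240 = 5021 → 5021 − 4841 = 180
Selection 9: 180 + 240 = 420
Selection 10: 420 + 240 = 660
Selection 11: 660 + 240 = 900
Selection 12: 900 + 240 = 1140
Selection 13: 1140 + 240 = 1380
Selection 14: 1380 + 240 = 1620
Selection 15: 1620 + 240 = 1860
Selection 16: 1860 + 240 = 2100
Selection 17: 2100 + 240 = 2340
Selection 18: 2340 + 240 = 2580

3341, 3581, 3821, 4061, 4301, 4541, 4781, 180, 420, 660, 900, 1140, 1380, 1620, 1860, 2100, 2340, 2580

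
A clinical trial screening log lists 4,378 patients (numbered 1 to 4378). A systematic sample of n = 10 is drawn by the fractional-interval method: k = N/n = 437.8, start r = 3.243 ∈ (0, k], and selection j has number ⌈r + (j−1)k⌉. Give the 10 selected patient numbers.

j=1: r + 0k = 3.243 → ⌈·⌉ = 4
j=2: r + 1k = 441.043 → ⌈·⌉ = 442
j=3: r + 2k = 878.843 → ⌈·⌉ = 879
j=4: r + 3k = 1316.643 → ⌈·⌉ = 1317
j=5: r + 4k = 1754.443 → ⌈·⌉ = 1755
j=6: r + 5k = 2192.243 → ⌈·⌉ = 2193
j=7: r + 6k = 2630.043 → ⌈·⌉ = 2631
j=8: r + 7k = 3067.843 → ⌈·⌉ = 3068
j=9: r + 8k = 3505.643 → ⌈·⌉ = 3506
j=10: r + 9k = 3943.443 → ⌈·⌉ = 3944

4, 442, 879, 1317, 1755, 2193, 2631, 3068, 3506, 3944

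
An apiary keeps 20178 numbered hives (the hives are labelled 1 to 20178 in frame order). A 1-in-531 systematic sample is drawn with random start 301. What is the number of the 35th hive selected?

k = 531
35th selection = r + (35−1)·k = 301 + 34×531 = 301 + 18054 = 18355

18355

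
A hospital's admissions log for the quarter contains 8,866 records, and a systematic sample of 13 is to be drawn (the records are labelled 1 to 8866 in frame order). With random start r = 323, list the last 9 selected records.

k = N/n = 8866/13 = 682
5th selection = 323 + 4×682 = 3051
6th: 3051 + 682 = 3733
7th: 3733 + 682 = 4415
8th: 4415 + 682 = 5097
9th: 5097 + 682 = 5779
10th: 5779 + 682 = 6461
11th: 6461 + 682 = 7143
12th: 7143 + 682 = 7825
13th: 7825 + 682 = 8507

3051, 3733, 4415, 5097, 5779, 6461, 7143, 7825, 8507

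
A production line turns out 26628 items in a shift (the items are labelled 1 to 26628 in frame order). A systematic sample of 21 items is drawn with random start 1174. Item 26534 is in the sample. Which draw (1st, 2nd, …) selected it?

21

k = 26628/21 = 1268
position = (26534 − 1174)/1268 + 1 = 25360/1268 + 1 = 20 + 1 = 21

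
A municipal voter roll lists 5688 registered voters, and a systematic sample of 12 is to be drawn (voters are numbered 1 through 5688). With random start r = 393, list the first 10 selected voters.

393, 867, 1341, 1815, 2289, 2763, 3237, 3711, 4185, 4659

k = N/n = 5688/12 = 474
voter 1: 393
voter 2: 393 + 474 = 867
voter 3: 867 + 474 = 1341
voter 4: 1341 + 474 = 1815
voter 5: 1815 + 474 = 2289
voter 6: 2289 + 474 = 2763
voter 7: 2763 + 474 = 3237
voter 8: 3237 + 474 = 3711
voter 9: 3711 + 474 = 4185
voter 10: 4185 + 474 = 4659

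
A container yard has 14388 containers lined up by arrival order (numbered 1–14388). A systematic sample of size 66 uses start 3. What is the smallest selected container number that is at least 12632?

12647

k = 14388/66 = 218
Steps past start: ⌈(12632 − 3)/218⌉ = ⌈12629/218⌉ = 58
Selected container: 3 + 58×218 = 12647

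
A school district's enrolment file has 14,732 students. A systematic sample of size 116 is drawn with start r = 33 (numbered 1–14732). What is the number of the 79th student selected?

9939

k = 14732/116 = 127
79th selection = r + (79−1)·k = 33 + 78×127 = 33 + 9906 = 9939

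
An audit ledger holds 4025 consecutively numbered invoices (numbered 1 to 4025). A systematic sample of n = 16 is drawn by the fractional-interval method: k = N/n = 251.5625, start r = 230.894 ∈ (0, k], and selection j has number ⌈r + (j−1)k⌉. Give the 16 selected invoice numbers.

231, 483, 735, 986, 1238, 1489, 1741, 1992, 2244, 2495, 2747, 2999, 3250, 3502, 3753, 4005

j=1: r + 0k = 230.894 → ⌈·⌉ = 231
j=2: r + 1k = 482.4565 → ⌈·⌉ = 483
j=3: r + 2k = 734.019 → ⌈·⌉ = 735
j=4: r + 3k = 985.5815 → ⌈·⌉ = 986
j=5: r + 4k = 1237.144 → ⌈·⌉ = 1238
j=6: r + 5k = 1488.7065 → ⌈·⌉ = 1489
j=7: r + 6k = 1740.269 → ⌈·⌉ = 1741
j=8: r + 7k = 1991.8315 → ⌈·⌉ = 1992
j=9: r + 8k = 2243.394 → ⌈·⌉ = 2244
j=10: r + 9k = 2494.9565 → ⌈·⌉ = 2495
j=11: r + 10k = 2746.519 → ⌈·⌉ = 2747
j=12: r + 11k = 2998.0815 → ⌈·⌉ = 2999
j=13: r + 12k = 3249.644 → ⌈·⌉ = 3250
j=14: r + 13k = 3501.2065 → ⌈·⌉ = 3502
j=15: r + 14k = 3752.769 → ⌈·⌉ = 3753
j=16: r + 15k = 4004.3315 → ⌈·⌉ = 4005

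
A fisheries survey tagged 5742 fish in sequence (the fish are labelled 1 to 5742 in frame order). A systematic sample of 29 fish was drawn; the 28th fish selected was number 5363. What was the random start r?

17

k = 5742/29 = 198
r = 5363 − (28−1)×198 = 5363 − 5346 = 17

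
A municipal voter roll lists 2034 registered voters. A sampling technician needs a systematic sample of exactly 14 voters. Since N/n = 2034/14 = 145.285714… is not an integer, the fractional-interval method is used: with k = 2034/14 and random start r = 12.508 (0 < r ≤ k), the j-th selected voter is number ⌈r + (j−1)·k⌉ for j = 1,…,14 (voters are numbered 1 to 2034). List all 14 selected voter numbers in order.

j=1: r + 0k = 12.508 → ⌈·⌉ = 13
j=2: r + 1k = 157.793714… → ⌈·⌉ = 158
j=3: r + 2k = 303.079428… → ⌈·⌉ = 304
j=4: r + 3k = 448.365142… → ⌈·⌉ = 449
j=5: r + 4k = 593.650857… → ⌈·⌉ = 594
j=6: r + 5k = 738.936571… → ⌈·⌉ = 739
j=7: r + 6k = 884.222285… → ⌈·⌉ = 885
j=8: r + 7k = 1029.508 → ⌈·⌉ = 1030
j=9: r + 8k = 1174.793714… → ⌈·⌉ = 1175
j=10: r + 9k = 1320.079428… → ⌈·⌉ = 1321
j=11: r + 10k = 1465.365142… → ⌈·⌉ = 1466
j=12: r + 11k = 1610.650857… → ⌈·⌉ = 1611
j=13: r + 12k = 1755.936571… → ⌈·⌉ = 1756
j=14: r + 13k = 1901.222285… → ⌈·⌉ = 1902

13, 158, 304, 449, 594, 739, 885, 1030, 1175, 1321, 1466, 1611, 1756, 1902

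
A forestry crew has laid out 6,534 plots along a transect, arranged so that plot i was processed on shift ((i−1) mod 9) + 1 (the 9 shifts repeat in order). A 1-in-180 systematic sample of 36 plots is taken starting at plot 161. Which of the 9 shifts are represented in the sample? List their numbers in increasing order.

Consecutive selections differ by k = 180, so their shift numbers differ by 180 mod 9 = 0.
gcd(180, 9) = 9, so the sample visits 9/9 = 1 distinct residues mod 9.
Start 161 is shift 8; the shifts hit are 8.

8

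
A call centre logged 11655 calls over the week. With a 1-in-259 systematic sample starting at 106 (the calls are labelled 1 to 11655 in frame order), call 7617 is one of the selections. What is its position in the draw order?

30

k = 259
position = (7617 − 106)/259 + 1 = 7511/259 + 1 = 29 + 1 = 30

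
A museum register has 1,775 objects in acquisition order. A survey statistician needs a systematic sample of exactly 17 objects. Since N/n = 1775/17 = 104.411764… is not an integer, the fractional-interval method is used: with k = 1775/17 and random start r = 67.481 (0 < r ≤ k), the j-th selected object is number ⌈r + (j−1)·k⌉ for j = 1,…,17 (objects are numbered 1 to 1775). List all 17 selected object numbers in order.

68, 172, 277, 381, 486, 590, 694, 799, 903, 1008, 1112, 1217, 1321, 1425, 1530, 1634, 1739

j=1: r + 0k = 67.481 → ⌈·⌉ = 68
j=2: r + 1k = 171.892764… → ⌈·⌉ = 172
j=3: r + 2k = 276.304529… → ⌈·⌉ = 277
j=4: r + 3k = 380.716294… → ⌈·⌉ = 381
j=5: r + 4k = 485.128058… → ⌈·⌉ = 486
j=6: r + 5k = 589.539823… → ⌈·⌉ = 590
j=7: r + 6k = 693.951588… → ⌈·⌉ = 694
j=8: r + 7k = 798.363352… → ⌈·⌉ = 799
j=9: r + 8k = 902.775117… → ⌈·⌉ = 903
j=10: r + 9k = 1007.186882… → ⌈·⌉ = 1008
j=11: r + 10k = 1111.598647… → ⌈·⌉ = 1112
j=12: r + 11k = 1216.010411… → ⌈·⌉ = 1217
j=13: r + 12k = 1320.422176… → ⌈·⌉ = 1321
j=14: r + 13k = 1424.833941… → ⌈·⌉ = 1425
j=15: r + 14k = 1529.245705… → ⌈·⌉ = 1530
j=16: r + 15k = 1633.657470… → ⌈·⌉ = 1634
j=17: r + 16k = 1738.069235… → ⌈·⌉ = 1739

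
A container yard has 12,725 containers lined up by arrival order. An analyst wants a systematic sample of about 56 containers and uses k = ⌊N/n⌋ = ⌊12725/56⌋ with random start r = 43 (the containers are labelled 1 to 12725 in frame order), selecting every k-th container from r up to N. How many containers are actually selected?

k = ⌊12725/56⌋ = 227
Achieved size = ⌊(12725 − 43)/227⌋ + 1 = ⌊12682/227⌋ + 1 = 55 + 1 = 56
(last selection: 43 + 55×227 = 12528 ≤ 12725; next would be 12755 > 12725)

56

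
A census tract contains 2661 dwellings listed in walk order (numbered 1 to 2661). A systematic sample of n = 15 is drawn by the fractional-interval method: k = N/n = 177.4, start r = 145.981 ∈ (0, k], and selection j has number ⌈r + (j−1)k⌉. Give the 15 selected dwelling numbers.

146, 324, 501, 679, 856, 1033, 1211, 1388, 1566, 1743, 1920, 2098, 2275, 2453, 2630

j=1: r + 0k = 145.981 → ⌈·⌉ = 146
j=2: r + 1k = 323.381 → ⌈·⌉ = 324
j=3: r + 2k = 500.781 → ⌈·⌉ = 501
j=4: r + 3k = 678.181 → ⌈·⌉ = 679
j=5: r + 4k = 855.581 → ⌈·⌉ = 856
j=6: r + 5k = 1032.981 → ⌈·⌉ = 1033
j=7: r + 6k = 1210.381 → ⌈·⌉ = 1211
j=8: r + 7k = 1387.781 → ⌈·⌉ = 1388
j=9: r + 8k = 1565.181 → ⌈·⌉ = 1566
j=10: r + 9k = 1742.581 → ⌈·⌉ = 1743
j=11: r + 10k = 1919.981 → ⌈·⌉ = 1920
j=12: r + 11k = 2097.381 → ⌈·⌉ = 2098
j=13: r + 12k = 2274.781 → ⌈·⌉ = 2275
j=14: r + 13k = 2452.181 → ⌈·⌉ = 2453
j=15: r + 14k = 2629.581 → ⌈·⌉ = 2630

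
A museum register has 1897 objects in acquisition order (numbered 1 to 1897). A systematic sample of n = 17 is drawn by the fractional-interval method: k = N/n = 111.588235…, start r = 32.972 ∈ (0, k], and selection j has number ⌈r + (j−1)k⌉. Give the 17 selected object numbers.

33, 145, 257, 368, 480, 591, 703, 815, 926, 1038, 1149, 1261, 1373, 1484, 1596, 1707, 1819

j=1: r + 0k = 32.972 → ⌈·⌉ = 33
j=2: r + 1k = 144.560235… → ⌈·⌉ = 145
j=3: r + 2k = 256.148470… → ⌈·⌉ = 257
j=4: r + 3k = 367.736705… → ⌈·⌉ = 368
j=5: r + 4k = 479.324941… → ⌈·⌉ = 480
j=6: r + 5k = 590.913176… → ⌈·⌉ = 591
j=7: r + 6k = 702.501411… → ⌈·⌉ = 703
j=8: r + 7k = 814.089647… → ⌈·⌉ = 815
j=9: r + 8k = 925.677882… → ⌈·⌉ = 926
j=10: r + 9k = 1037.266117… → ⌈·⌉ = 1038
j=11: r + 10k = 1148.854352… → ⌈·⌉ = 1149
j=12: r + 11k = 1260.442588… → ⌈·⌉ = 1261
j=13: r + 12k = 1372.030823… → ⌈·⌉ = 1373
j=14: r + 13k = 1483.619058… → ⌈·⌉ = 1484
j=15: r + 14k = 1595.207294… → ⌈·⌉ = 1596
j=16: r + 15k = 1706.795529… → ⌈·⌉ = 1707
j=17: r + 16k = 1818.383764… → ⌈·⌉ = 1819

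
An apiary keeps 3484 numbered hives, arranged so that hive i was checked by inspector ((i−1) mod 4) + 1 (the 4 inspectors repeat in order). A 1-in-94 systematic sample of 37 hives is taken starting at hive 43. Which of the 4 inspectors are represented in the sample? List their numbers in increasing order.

1, 3

Consecutive selections differ by k = 94, so their inspector numbers differ by 94 mod 4 = 2.
gcd(94, 4) = 2, so the sample visits 4/2 = 2 distinct residues mod 4.
Start 43 is inspector 3; the inspectors hit are 1, 3.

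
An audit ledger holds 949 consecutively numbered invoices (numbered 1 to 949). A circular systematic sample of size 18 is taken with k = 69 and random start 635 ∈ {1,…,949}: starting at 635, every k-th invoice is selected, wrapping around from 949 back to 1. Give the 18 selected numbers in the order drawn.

635, 704, 773, 842, 911, 31, 100, 169, 238, 307, 376, 445, 514, 583, 652, 721, 790, 859

Selection 1: 635
Selection 2: 635 + 69 = 704
Selection 3: 704 + 69 = 773
Selection 4: 773 + 69 = 842
Selection 5: 842 + 69 = 911
Selection 6: 911 + 69 = 980 → 980 − 949 = 31
Selection 7: 31 + 69 = 100
Selection 8: 100 + 69 = 169
Selection 9: 169 + 69 = 238
Selection 10: 238 + 69 = 307
Selection 11: 307 + 69 = 376
Selection 12: 376 + 69 = 445
Selection 13: 445 + 69 = 514
Selection 14: 514 + 69 = 583
Selection 15: 583 + 69 = 652
Selection 16: 652 + 69 = 721
Selection 17: 721 + 69 = 790
Selection 18: 790 + 69 = 859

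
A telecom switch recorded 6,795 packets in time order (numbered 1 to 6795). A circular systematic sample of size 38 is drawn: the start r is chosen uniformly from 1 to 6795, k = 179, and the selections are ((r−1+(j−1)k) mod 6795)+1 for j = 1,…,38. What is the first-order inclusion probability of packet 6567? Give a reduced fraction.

38/6795

For each position j, as r ranges over 1…6795 the j-th selection hits every packet exactly once, so packet 6567 is selected for exactly 38 of the 6795 starts.
Inclusion probability = 38/6795.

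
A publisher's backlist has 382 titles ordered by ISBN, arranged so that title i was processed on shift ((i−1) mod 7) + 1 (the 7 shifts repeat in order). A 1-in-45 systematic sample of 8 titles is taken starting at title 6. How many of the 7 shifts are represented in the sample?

7

Consecutive selections differ by k = 45, so their shift numbers differ by 45 mod 7 = 3.
gcd(45, 7) = 1, so the sample visits 7/1 = 7 distinct residues mod 7.
Start 6 is shift 6; the shifts hit are 1, 2, 3, 4, 5, 6, 7.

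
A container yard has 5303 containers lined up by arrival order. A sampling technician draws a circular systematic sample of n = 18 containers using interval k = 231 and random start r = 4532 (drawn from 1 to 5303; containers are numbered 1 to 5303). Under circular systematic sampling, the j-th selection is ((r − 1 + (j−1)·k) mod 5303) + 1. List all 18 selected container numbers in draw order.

4532, 4763, 4994, 5225, 153, 384, 615, 846, 1077, 1308, 1539, 1770, 2001, 2232, 2463, 2694, 2925, 3156

Selection 1: 4532
Selection 2: 4532 + 231 = 4763
Selection 3: 4763 + 231 = 4994
Selection 4: 4994 + 231 = 5225
Selection 5: 5225 + 231 = 5456 → 5456 − 5303 = 153
Selection 6: 153 + 231 = 384
Selection 7: 384 + 231 = 615
Selection 8: 615 + 231 = 846
Selection 9: 846 + 231 = 1077
Selection 10: 1077 + 231 = 1308
Selection 11: 1308 + 231 = 1539
Selection 12: 1539 + 231 = 1770
Selection 13: 1770 + 231 = 2001
Selection 14: 2001 + 231 = 2232
Selection 15: 2232 + 231 = 2463
Selection 16: 2463 + 231 = 2694
Selection 17: 2694 + 231 = 2925
Selection 18: 2925 + 231 = 3156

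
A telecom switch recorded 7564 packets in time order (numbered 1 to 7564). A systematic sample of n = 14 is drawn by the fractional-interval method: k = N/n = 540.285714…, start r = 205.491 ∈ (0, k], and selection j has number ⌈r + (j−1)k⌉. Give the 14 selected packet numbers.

j=1: r + 0k = 205.491 → ⌈·⌉ = 206
j=2: r + 1k = 745.776714… → ⌈·⌉ = 746
j=3: r + 2k = 1286.062428… → ⌈·⌉ = 1287
j=4: r + 3k = 1826.348142… → ⌈·⌉ = 1827
j=5: r + 4k = 2366.633857… → ⌈·⌉ = 2367
j=6: r + 5k = 2906.919571… → ⌈·⌉ = 2907
j=7: r + 6k = 3447.205285… → ⌈·⌉ = 3448
j=8: r + 7k = 3987.491 → ⌈·⌉ = 3988
j=9: r + 8k = 4527.776714… → ⌈·⌉ = 4528
j=10: r + 9k = 5068.062428… → ⌈·⌉ = 5069
j=11: r + 10k = 5608.348142… → ⌈·⌉ = 5609
j=12: r + 11k = 6148.633857… → ⌈·⌉ = 6149
j=13: r + 12k = 6688.919571… → ⌈·⌉ = 6689
j=14: r + 13k = 7229.205285… → ⌈·⌉ = 7230

206, 746, 1287, 1827, 2367, 2907, 3448, 3988, 4528, 5069, 5609, 6149, 6689, 7230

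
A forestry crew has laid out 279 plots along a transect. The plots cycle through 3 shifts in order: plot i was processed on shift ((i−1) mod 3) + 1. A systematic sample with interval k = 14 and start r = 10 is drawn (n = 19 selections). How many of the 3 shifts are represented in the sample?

3

Consecutive selections differ by k = 14, so their shift numbers differ by 14 mod 3 = 2.
gcd(14, 3) = 1, so the sample visits 3/1 = 3 distinct residues mod 3.
Start 10 is shift 1; the shifts hit are 1, 2, 3.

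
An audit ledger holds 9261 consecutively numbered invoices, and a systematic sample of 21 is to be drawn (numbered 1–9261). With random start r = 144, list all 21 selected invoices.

144, 585, 1026, 1467, 1908, 2349, 2790, 3231, 3672, 4113, 4554, 4995, 5436, 5877, 6318, 6759, 7200, 7641, 8082, 8523, 8964

k = N/n = 9261/21 = 441
invoice 1: 144
invoice 2: 144 + 441 = 585
invoice 3: 585 + 441 = 1026
invoice 4: 1026 + 441 = 1467
invoice 5: 1467 + 441 = 1908
invoice 6: 1908 + 441 = 2349
invoice 7: 2349 + 441 = 2790
invoice 8: 2790 + 441 = 3231
invoice 9: 3231 + 441 = 3672
invoice 10: 3672 + 441 = 4113
invoice 11: 4113 + 441 = 4554
invoice 12: 4554 + 441 = 4995
invoice 13: 4995 + 441 = 5436
invoice 14: 5436 + 441 = 5877
invoice 15: 5877 + 441 = 6318
invoice 16: 6318 + 441 = 6759
invoice 17: 6759 + 441 = 7200
invoice 18: 7200 + 441 = 7641
invoice 19: 7641 + 441 = 8082
invoice 20: 8082 + 441 = 8523
invoice 21: 8523 + 441 = 8964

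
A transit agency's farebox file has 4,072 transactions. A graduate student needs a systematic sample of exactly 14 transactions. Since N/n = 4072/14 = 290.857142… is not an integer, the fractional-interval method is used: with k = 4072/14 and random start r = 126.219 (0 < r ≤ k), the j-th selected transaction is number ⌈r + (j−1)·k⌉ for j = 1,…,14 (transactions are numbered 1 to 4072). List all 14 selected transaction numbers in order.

127, 418, 708, 999, 1290, 1581, 1872, 2163, 2454, 2744, 3035, 3326, 3617, 3908

j=1: r + 0k = 126.219 → ⌈·⌉ = 127
j=2: r + 1k = 417.076142… → ⌈·⌉ = 418
j=3: r + 2k = 707.933285… → ⌈·⌉ = 708
j=4: r + 3k = 998.790428… → ⌈·⌉ = 999
j=5: r + 4k = 1289.647571… → ⌈·⌉ = 1290
j=6: r + 5k = 1580.504714… → ⌈·⌉ = 1581
j=7: r + 6k = 1871.361857… → ⌈·⌉ = 1872
j=8: r + 7k = 2162.219 → ⌈·⌉ = 2163
j=9: r + 8k = 2453.076142… → ⌈·⌉ = 2454
j=10: r + 9k = 2743.933285… → ⌈·⌉ = 2744
j=11: r + 10k = 3034.790428… → ⌈·⌉ = 3035
j=12: r + 11k = 3325.647571… → ⌈·⌉ = 3326
j=13: r + 12k = 3616.504714… → ⌈·⌉ = 3617
j=14: r + 13k = 3907.361857… → ⌈·⌉ = 3908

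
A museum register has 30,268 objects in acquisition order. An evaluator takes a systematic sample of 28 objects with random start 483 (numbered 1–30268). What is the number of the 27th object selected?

k = 30268/28 = 1081
27th selection = r + (27−1)·k = 483 + 26×1081 = 483 + 28106 = 28589

28589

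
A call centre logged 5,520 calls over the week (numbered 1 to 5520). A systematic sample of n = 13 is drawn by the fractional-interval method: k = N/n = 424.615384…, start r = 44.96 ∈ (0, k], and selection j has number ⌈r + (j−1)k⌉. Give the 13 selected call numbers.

j=1: r + 0k = 44.96 → ⌈·⌉ = 45
j=2: r + 1k = 469.575384… → ⌈·⌉ = 470
j=3: r + 2k = 894.190769… → ⌈·⌉ = 895
j=4: r + 3k = 1318.806153… → ⌈·⌉ = 1319
j=5: r + 4k = 1743.421538… → ⌈·⌉ = 1744
j=6: r + 5k = 2168.036923… → ⌈·⌉ = 2169
j=7: r + 6k = 2592.652307… → ⌈·⌉ = 2593
j=8: r + 7k = 3017.267692… → ⌈·⌉ = 3018
j=9: r + 8k = 3441.883076… → ⌈·⌉ = 3442
j=10: r + 9k = 3866.498461… → ⌈·⌉ = 3867
j=11: r + 10k = 4291.113846… → ⌈·⌉ = 4292
j=12: r + 11k = 4715.729230… → ⌈·⌉ = 4716
j=13: r + 12k = 5140.344615… → ⌈·⌉ = 5141

45, 470, 895, 1319, 1744, 2169, 2593, 3018, 3442, 3867, 4292, 4716, 5141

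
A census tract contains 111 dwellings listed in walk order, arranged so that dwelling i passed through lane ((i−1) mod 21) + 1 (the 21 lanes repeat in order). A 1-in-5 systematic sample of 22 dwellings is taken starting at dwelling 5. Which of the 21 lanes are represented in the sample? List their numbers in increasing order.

1, 2, 3, 4, 5, 6, 7, 8, 9, 10, 11, 12, 13, 14, 15, 16, 17, 18, 19, 20, 21

Consecutive selections differ by k = 5, so their lane numbers differ by 5 mod 21 = 5.
gcd(5, 21) = 1, so the sample visits 21/1 = 21 distinct residues mod 21.
Start 5 is lane 5; the lanes hit are 1, 2, 3, 4, 5, 6, 7, 8, 9, 10, 11, 12, 13, 14, 15, 16, 17, 18, 19, 20, 21.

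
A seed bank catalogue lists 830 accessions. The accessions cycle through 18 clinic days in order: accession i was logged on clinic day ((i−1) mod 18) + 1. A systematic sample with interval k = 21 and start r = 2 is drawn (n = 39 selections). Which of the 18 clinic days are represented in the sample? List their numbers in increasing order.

Consecutive selections differ by k = 21, so their clinic day numbers differ by 21 mod 18 = 3.
gcd(21, 18) = 3, so the sample visits 18/3 = 6 distinct residues mod 18.
Start 2 is clinic day 2; the clinic days hit are 2, 5, 8, 11, 14, 17.

2, 5, 8, 11, 14, 17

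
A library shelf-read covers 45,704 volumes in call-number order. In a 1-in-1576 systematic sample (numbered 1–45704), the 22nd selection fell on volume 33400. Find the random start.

304

k = 1576
r = 33400 − (22−1)×1576 = 33400 − 33096 = 304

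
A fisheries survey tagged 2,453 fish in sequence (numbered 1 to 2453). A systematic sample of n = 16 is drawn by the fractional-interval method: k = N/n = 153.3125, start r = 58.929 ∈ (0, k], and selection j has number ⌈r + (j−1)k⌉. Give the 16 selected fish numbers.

j=1: r + 0k = 58.929 → ⌈·⌉ = 59
j=2: r + 1k = 212.2415 → ⌈·⌉ = 213
j=3: r + 2k = 365.554 → ⌈·⌉ = 366
j=4: r + 3k = 518.8665 → ⌈·⌉ = 519
j=5: r + 4k = 672.179 → ⌈·⌉ = 673
j=6: r + 5k = 825.4915 → ⌈·⌉ = 826
j=7: r + 6k = 978.804 → ⌈·⌉ = 979
j=8: r + 7k = 1132.1165 → ⌈·⌉ = 1133
j=9: r + 8k = 1285.429 → ⌈·⌉ = 1286
j=10: r + 9k = 1438.7415 → ⌈·⌉ = 1439
j=11: r + 10k = 1592.054 → ⌈·⌉ = 1593
j=12: r + 11k = 1745.3665 → ⌈·⌉ = 1746
j=13: r + 12k = 1898.679 → ⌈·⌉ = 1899
j=14: r + 13k = 2051.9915 → ⌈·⌉ = 2052
j=15: r + 14k = 2205.304 → ⌈·⌉ = 2206
j=16: r + 15k = 2358.6165 → ⌈·⌉ = 2359

59, 213, 366, 519, 673, 826, 979, 1133, 1286, 1439, 1593, 1746, 1899, 2052, 2206, 2359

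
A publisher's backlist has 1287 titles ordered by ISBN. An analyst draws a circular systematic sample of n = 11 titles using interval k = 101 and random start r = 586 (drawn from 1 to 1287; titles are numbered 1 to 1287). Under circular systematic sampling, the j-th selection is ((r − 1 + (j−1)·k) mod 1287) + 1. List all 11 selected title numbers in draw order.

Selection 1: 586
Selection 2: 586 + 101 = 687
Selection 3: 687 + 101 = 788
Selection 4: 788 + 101 = 889
Selection 5: 889 + 101 = 990
Selection 6: 990 + 101 = 1091
Selection 7: 1091 + 101 = 1192
Selection 8: 1192 + 101 = 1293 → 1293 − 1287 = 6
Selection 9: 6 + 101 = 107
Selection 10: 107 + 101 = 208
Selection 11: 208 + 101 = 309

586, 687, 788, 889, 990, 1091, 1192, 6, 107, 208, 309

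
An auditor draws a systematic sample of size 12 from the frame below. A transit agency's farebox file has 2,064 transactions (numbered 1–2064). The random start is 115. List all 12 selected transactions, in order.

k = N/n = 2064/12 = 172
transaction 1: 115
transaction 2: 115 + 172 = 287
transaction 3: 287 + 172 = 459
transaction 4: 459 + 172 = 631
transaction 5: 631 + 172 = 803
transaction 6: 803 + 172 = 975
transaction 7: 975 + 172 = 1147
transaction 8: 1147 + 172 = 1319
transaction 9: 1319 + 172 = 1491
transaction 10: 1491 + 172 = 1663
transaction 11: 1663 + 172 = 1835
transaction 12: 1835 + 172 = 2007

115, 287, 459, 631, 803, 975, 1147, 1319, 1491, 1663, 1835, 2007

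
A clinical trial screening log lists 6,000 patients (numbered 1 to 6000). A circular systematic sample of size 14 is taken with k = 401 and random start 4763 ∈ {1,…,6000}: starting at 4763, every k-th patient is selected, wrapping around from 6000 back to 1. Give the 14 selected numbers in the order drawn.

Selection 1: 4763
Selection 2: 4763 + 401 = 5164
Selection 3: 5164 + 401 = 5565
Selection 4: 5565 + 401 = 5966
Selection 5: 5966 + 401 = 6367 → 6367 − 6000 = 367
Selection 6: 367 + 401 = 768
Selection 7: 768 + 401 = 1169
Selection 8: 1169 + 401 = 1570
Selection 9: 1570 + 401 = 1971
Selection 10: 1971 + 401 = 2372
Selection 11: 2372 + 401 = 2773
Selection 12: 2773 + 401 = 3174
Selection 13: 3174 + 401 = 3575
Selection 14: 3575 + 401 = 3976

4763, 5164, 5565, 5966, 367, 768, 1169, 1570, 1971, 2372, 2773, 3174, 3575, 3976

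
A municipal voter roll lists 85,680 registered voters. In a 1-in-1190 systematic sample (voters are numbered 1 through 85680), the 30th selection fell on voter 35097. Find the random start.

587

k = 1190
r = 35097 − (30−1)×1190 = 35097 − 34510 = 587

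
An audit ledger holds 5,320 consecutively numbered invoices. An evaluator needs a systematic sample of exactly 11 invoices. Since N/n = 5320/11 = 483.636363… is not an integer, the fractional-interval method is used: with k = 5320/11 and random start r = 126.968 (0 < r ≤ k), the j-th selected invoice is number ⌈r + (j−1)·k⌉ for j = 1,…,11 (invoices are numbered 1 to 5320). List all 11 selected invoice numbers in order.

127, 611, 1095, 1578, 2062, 2546, 3029, 3513, 3997, 4480, 4964

j=1: r + 0k = 126.968 → ⌈·⌉ = 127
j=2: r + 1k = 610.604363… → ⌈·⌉ = 611
j=3: r + 2k = 1094.240727… → ⌈·⌉ = 1095
j=4: r + 3k = 1577.877090… → ⌈·⌉ = 1578
j=5: r + 4k = 2061.513454… → ⌈·⌉ = 2062
j=6: r + 5k = 2545.149818… → ⌈·⌉ = 2546
j=7: r + 6k = 3028.786181… → ⌈·⌉ = 3029
j=8: r + 7k = 3512.422545… → ⌈·⌉ = 3513
j=9: r + 8k = 3996.058909… → ⌈·⌉ = 3997
j=10: r + 9k = 4479.695272… → ⌈·⌉ = 4480
j=11: r + 10k = 4963.331636… → ⌈·⌉ = 4964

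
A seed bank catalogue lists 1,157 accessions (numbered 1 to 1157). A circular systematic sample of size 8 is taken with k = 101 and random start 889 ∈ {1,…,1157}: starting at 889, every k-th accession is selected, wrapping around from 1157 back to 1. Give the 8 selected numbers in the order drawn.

Selection 1: 889
Selection 2: 889 + 101 = 990
Selection 3: 990 + 101 = 1091
Selection 4: 1091 + 101 = 1192 → 1192 − 1157 = 35
Selection 5: 35 + 101 = 136
Selection 6: 136 + 101 = 237
Selection 7: 237 + 101 = 338
Selection 8: 338 + 101 = 439

889, 990, 1091, 35, 136, 237, 338, 439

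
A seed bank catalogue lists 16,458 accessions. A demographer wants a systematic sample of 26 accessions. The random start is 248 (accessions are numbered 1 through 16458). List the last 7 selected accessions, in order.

12275, 12908, 13541, 14174, 14807, 15440, 16073

k = N/n = 16458/26 = 633
20th selection = 248 + 19×633 = 12275
21st: 12275 + 633 = 12908
22nd: 12908 + 633 = 13541
23rd: 13541 + 633 = 14174
24th: 14174 + 633 = 14807
25th: 14807 + 633 = 15440
26th: 15440 + 633 = 16073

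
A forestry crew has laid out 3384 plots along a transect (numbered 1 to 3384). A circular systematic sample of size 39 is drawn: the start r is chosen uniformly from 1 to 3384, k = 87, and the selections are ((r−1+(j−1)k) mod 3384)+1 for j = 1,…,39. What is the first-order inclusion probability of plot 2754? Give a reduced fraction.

For each position j, as r ranges over 1…3384 the j-th selection hits every plot exactly once, so plot 2754 is selected for exactly 39 of the 3384 starts.
Inclusion probability = 39/3384 = 13/1128.

13/1128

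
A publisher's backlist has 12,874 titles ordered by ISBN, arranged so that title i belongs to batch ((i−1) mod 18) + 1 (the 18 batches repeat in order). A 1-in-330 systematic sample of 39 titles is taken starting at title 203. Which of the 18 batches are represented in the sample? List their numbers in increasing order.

5, 11, 17

Consecutive selections differ by k = 330, so their batch numbers differ by 330 mod 18 = 6.
gcd(330, 18) = 6, so the sample visits 18/6 = 3 distinct residues mod 18.
Start 203 is batch 5; the batches hit are 5, 11, 17.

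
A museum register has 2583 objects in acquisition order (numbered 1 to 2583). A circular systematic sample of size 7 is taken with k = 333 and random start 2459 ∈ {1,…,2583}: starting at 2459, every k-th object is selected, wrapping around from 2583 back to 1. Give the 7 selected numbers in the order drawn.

2459, 209, 542, 875, 1208, 1541, 1874

Selection 1: 2459
Selection 2: 2459 + 333 = 2792 → 2792 − 2583 = 209
Selection 3: 209 + 333 = 542
Selection 4: 542 + 333 = 875
Selection 5: 875 + 333 = 1208
Selection 6: 1208 + 333 = 1541
Selection 7: 1541 + 333 = 1874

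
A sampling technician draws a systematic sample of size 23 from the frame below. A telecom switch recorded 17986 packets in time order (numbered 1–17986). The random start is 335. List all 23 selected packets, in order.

335, 1117, 1899, 2681, 3463, 4245, 5027, 5809, 6591, 7373, 8155, 8937, 9719, 10501, 11283, 12065, 12847, 13629, 14411, 15193, 15975, 16757, 17539

k = N/n = 17986/23 = 782
packet 1: 335
packet 2: 335 + 782 = 1117
packet 3: 1117 + 782 = 1899
packet 4: 1899 + 782 = 2681
packet 5: 2681 + 782 = 3463
packet 6: 3463 + 782 = 4245
packet 7: 4245 + 782 = 5027
packet 8: 5027 + 782 = 5809
packet 9: 5809 + 782 = 6591
packet 10: 6591 + 782 = 7373
packet 11: 7373 + 782 = 8155
packet 12: 8155 + 782 = 8937
packet 13: 8937 + 782 = 9719
packet 14: 9719 + 782 = 10501
packet 15: 10501 + 782 = 11283
packet 16: 11283 + 782 = 12065
packet 17: 12065 + 782 = 12847
packet 18: 12847 + 782 = 13629
packet 19: 13629 + 782 = 14411
packet 20: 14411 + 782 = 15193
packet 21: 15193 + 782 = 15975
packet 22: 15975 + 782 = 16757
packet 23: 16757 + 782 = 17539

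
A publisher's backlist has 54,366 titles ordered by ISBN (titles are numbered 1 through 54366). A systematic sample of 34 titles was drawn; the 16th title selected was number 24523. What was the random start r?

k = 54366/34 = 1599
r = 24523 − (16−1)×1599 = 24523 − 23985 = 538

538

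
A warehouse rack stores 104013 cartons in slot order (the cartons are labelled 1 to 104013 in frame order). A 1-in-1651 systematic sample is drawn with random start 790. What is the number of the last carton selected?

103152

k = 1651
63rd selection = r + (63−1)·k = 790 + 62×1651 = 790 + 102362 = 103152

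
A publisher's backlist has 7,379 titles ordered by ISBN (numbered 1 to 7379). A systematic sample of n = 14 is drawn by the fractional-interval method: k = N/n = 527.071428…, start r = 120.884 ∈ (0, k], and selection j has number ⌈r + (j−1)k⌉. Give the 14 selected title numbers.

121, 648, 1176, 1703, 2230, 2757, 3284, 3811, 4338, 4865, 5392, 5919, 6446, 6973

j=1: r + 0k = 120.884 → ⌈·⌉ = 121
j=2: r + 1k = 647.955428… → ⌈·⌉ = 648
j=3: r + 2k = 1175.026857… → ⌈·⌉ = 1176
j=4: r + 3k = 1702.098285… → ⌈·⌉ = 1703
j=5: r + 4k = 2229.169714… → ⌈·⌉ = 2230
j=6: r + 5k = 2756.241142… → ⌈·⌉ = 2757
j=7: r + 6k = 3283.312571… → ⌈·⌉ = 3284
j=8: r + 7k = 3810.384 → ⌈·⌉ = 3811
j=9: r + 8k = 4337.455428… → ⌈·⌉ = 4338
j=10: r + 9k = 4864.526857… → ⌈·⌉ = 4865
j=11: r + 10k = 5391.598285… → ⌈·⌉ = 5392
j=12: r + 11k = 5918.669714… → ⌈·⌉ = 5919
j=13: r + 12k = 6445.741142… → ⌈·⌉ = 6446
j=14: r + 13k = 6972.812571… → ⌈·⌉ = 6973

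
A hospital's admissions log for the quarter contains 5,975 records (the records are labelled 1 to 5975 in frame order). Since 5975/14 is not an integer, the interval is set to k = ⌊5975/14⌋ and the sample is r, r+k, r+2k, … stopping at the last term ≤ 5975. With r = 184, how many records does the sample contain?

k = ⌊5975/14⌋ = 426
Achieved size = ⌊(5975 − 184)/426⌋ + 1 = ⌊5791/426⌋ + 1 = 13 + 1 = 14
(last selection: 184 + 13×426 = 5722 ≤ 5975; next would be 6148 > 5975)

14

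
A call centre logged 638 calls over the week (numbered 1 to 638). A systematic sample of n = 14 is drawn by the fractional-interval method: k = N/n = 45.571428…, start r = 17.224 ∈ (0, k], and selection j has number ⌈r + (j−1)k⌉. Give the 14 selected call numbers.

j=1: r + 0k = 17.224 → ⌈·⌉ = 18
j=2: r + 1k = 62.795428… → ⌈·⌉ = 63
j=3: r + 2k = 108.366857… → ⌈·⌉ = 109
j=4: r + 3k = 153.938285… → ⌈·⌉ = 154
j=5: r + 4k = 199.509714… → ⌈·⌉ = 200
j=6: r + 5k = 245.081142… → ⌈·⌉ = 246
j=7: r + 6k = 290.652571… → ⌈·⌉ = 291
j=8: r + 7k = 336.224 → ⌈·⌉ = 337
j=9: r + 8k = 381.795428… → ⌈·⌉ = 382
j=10: r + 9k = 427.366857… → ⌈·⌉ = 428
j=11: r + 10k = 472.938285… → ⌈·⌉ = 473
j=12: r + 11k = 518.509714… → ⌈·⌉ = 519
j=13: r + 12k = 564.081142… → ⌈·⌉ = 565
j=14: r + 13k = 609.652571… → ⌈·⌉ = 610

18, 63, 109, 154, 200, 246, 291, 337, 382, 428, 473, 519, 565, 610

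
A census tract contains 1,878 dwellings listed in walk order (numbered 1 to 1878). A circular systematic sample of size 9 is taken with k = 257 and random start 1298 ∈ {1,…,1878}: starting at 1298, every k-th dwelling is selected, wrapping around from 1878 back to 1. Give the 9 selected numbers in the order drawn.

Selection 1: 1298
Selection 2: 1298 + 257 = 1555
Selection 3: 1555 + 257 = 1812
Selection 4: 1812 + 257 = 2069 → 2069 − 1878 = 191
Selection 5: 191 + 257 = 448
Selection 6: 448 + 257 = 705
Selection 7: 705 + 257 = 962
Selection 8: 962 + 257 = 1219
Selection 9: 1219 + 257 = 1476

1298, 1555, 1812, 191, 448, 705, 962, 1219, 1476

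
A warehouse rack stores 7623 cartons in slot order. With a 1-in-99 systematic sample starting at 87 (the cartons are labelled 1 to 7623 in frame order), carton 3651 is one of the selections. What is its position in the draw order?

k = 99
position = (3651 − 87)/99 + 1 = 3564/99 + 1 = 36 + 1 = 37

37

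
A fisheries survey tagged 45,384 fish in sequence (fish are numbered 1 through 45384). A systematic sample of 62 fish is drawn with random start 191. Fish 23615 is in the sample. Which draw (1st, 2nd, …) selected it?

33

k = 45384/62 = 732
position = (23615 − 191)/732 + 1 = 23424/732 + 1 = 32 + 1 = 33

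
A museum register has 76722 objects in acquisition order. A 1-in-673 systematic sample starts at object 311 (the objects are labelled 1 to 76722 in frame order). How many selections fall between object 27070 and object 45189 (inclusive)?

27

k = 673
First selection ≥ 27070: 311 + ⌈(27070−311)/673⌉·673 = 311 + 40×673 = 27231
Last selection ≤ 45189: 311 + ⌊(45189−311)/673⌋·673 = 311 + 66×673 = 44729
Count = 66 − 40 + 1 = 27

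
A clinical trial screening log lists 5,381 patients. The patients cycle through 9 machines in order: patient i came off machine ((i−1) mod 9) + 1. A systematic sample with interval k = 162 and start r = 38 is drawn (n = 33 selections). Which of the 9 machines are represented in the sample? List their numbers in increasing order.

2

Consecutive selections differ by k = 162, so their machine numbers differ by 162 mod 9 = 0.
gcd(162, 9) = 9, so the sample visits 9/9 = 1 distinct residues mod 9.
Start 38 is machine 2; the machines hit are 2.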